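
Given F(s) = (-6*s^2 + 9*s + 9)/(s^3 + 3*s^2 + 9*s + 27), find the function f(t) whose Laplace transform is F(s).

Factor the denominator: s^3 + 3*s^2 + 9*s + 27 = (s + 3)*(s^2 + 9).
Partial fraction decomposition gives [-4/(s + 3)] + [-2*s/(s^2 + 9)] + [15/(s^2 + 9)].
Invert each term: -4/(s + 3) ↔ -4e^(-3t); -2·s/(s^2 + 9) ↔ -2cos(3t); 5·3/(s^2 + 9) ↔ 5sin(3t).

f(t) = 5*sin(3*t) - 2*cos(3*t) - 4*exp(-3*t)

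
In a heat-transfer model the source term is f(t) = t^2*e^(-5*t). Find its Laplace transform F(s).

F(s) = 2/(s + 5)^3

L{t^2} = 2!/s^3 = 2/s^3.
By the first shifting theorem, multiplying by e^(-5t) replaces s with s + 5.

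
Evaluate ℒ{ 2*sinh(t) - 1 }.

2/(s^2 - 1) - 1/s

The transform is linear, so treat each term independently.
(2)·[L{sinh(t)} = 1/(s^2 - 1)]; L{-1} = -1/s.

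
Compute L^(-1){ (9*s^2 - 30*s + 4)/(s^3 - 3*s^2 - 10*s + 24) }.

2*exp(4*t) + 2*exp(2*t) + 5*exp(-3*t)

Factor the denominator: s^3 - 3*s^2 - 10*s + 24 = (s - 4)*(s - 2)*(s + 3).
Partial fraction decomposition gives [2/(s - 2)] + [5/(s + 3)] + [2/(s - 4)].
Invert each term: 2/(s - 2) ↔ 2e^(2t); 5/(s + 3) ↔ 5e^(-3t); 2/(s - 4) ↔ 2e^(4t).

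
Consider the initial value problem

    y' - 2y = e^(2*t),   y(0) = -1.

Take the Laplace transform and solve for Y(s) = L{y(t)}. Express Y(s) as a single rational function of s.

Take the Laplace transform of both sides.
With L{y'} = sY - y(0) = sY - (-1): the LHS transforms to (s - 2)Y - (-1).
The right side is L{e^(2*t)} = 1/(s - 2).
So (s - 2)Y = 1/(s - 2) + (-1).
Isolate Y and clear denominators.

Y(s) = (-s + 3)/(s^2 - 4*s + 4)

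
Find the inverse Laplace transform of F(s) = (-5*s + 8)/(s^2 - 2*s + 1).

Factor the denominator: s^2 - 2*s + 1 = (s - 1)^2.
Partial fraction decomposition gives [-5/(s - 1)] + [3/(s - 1)^2].
Invert each term: -5/(s - 1) ↔ -5e^(t); 3/(s - 1)^2 ↔ 3t·e^(t).

3*t*exp(t) - 5*exp(t)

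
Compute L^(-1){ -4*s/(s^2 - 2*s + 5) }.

Complete the square in the denominator: s^2 - 2*s + 5 = (s - 1)^2 + 2^2.
Split the numerator to match: -4*s = -4·(s - 1) - 2·2.
Invert each term: -4·(s - 1)/((s - 1)^2 + 4) ↔ -4e^(t)cos(2t); -2·2/((s - 1)^2 + 4) ↔ -2e^(t)sin(2t).

-2*exp(t)*sin(2*t) - 4*exp(t)*cos(2*t)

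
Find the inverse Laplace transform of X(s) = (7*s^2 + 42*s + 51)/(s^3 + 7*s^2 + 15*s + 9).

6*t*exp(-3*t) + 4*exp(-t) + 3*exp(-3*t)

Factor the denominator: s^3 + 7*s^2 + 15*s + 9 = (s + 1)*(s + 3)^2.
Partial fraction decomposition gives [3/(s + 3)] + [6/(s + 3)^2] + [4/(s + 1)].
Invert each term: 3/(s + 3) ↔ 3e^(-3t); 6/(s + 3)^2 ↔ 6t·e^(-3t); 4/(s + 1) ↔ 4e^(-t).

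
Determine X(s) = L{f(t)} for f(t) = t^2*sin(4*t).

L{sin(4t)} = 4/(s^2 + 16).
Then apply L{t^2·g(t)} = (-1)^2 d^2/ds^2[G(s)] with G(s) = 4/(s^2 + 16):
differentiating 2 times and applying the sign gives 8*(3*s^2 - 16)/(s^2 + 16)^3.

X(s) = 8*(3*s^2 - 16)/(s^2 + 16)^3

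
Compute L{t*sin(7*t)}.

14*s/(s^2 + 49)^2

L{sin(7t)} = 7/(s^2 + 49).
Then apply L{t·g(t)} = -d/ds[H(s)] with H(s) = 7/(s^2 + 49):
differentiating 1 time and applying the sign gives 14*s/(s^2 + 49)^2.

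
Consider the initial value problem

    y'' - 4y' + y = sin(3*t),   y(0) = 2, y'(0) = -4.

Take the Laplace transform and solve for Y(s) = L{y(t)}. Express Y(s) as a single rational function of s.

Transform both sides with L{·}.
The derivative rules (L{y''} = s^2 Y - s·y(0) - y'(0) and L{y'} = sY - y(0), with y(0) = 2, y'(0) = -4) turn the left side into (s^2 - 4*s + 1)Y - (2*s - 12).
The right side is L{sin(3*t)} = 3/(s^2 + 9).
So (s^2 - 4*s + 1)Y = 3/(s^2 + 9) + (2*s - 12).
Isolate Y and clear denominators.

Y(s) = (2*s^3 - 12*s^2 + 18*s - 105)/(s^4 - 4*s^3 + 10*s^2 - 36*s + 9)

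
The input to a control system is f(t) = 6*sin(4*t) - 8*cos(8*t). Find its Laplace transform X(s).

X(s) = -8*s/(s^2 + 64) + 24/(s^2 + 16)

The transform is linear, so treat each term independently.
(6)·[L{sin(4t)} = 4/(s^2 + 16)]; (-8)·[L{cos(8t)} = s/(s^2 + 64)].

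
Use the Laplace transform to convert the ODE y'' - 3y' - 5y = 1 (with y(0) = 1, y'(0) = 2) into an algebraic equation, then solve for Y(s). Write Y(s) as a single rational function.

Y(s) = (s^2 - s + 1)/(s^3 - 3*s^2 - 5*s)

Take the Laplace transform of both sides.
Using L{y''} = s^2 Y - s·y(0) - y'(0) and L{y'} = sY - y(0), with y(0) = 1, y'(0) = 2, the left side becomes (s^2 - 3*s - 5)Y - (s - 1).
The right side is L{1} = 1/s.
So (s^2 - 3*s - 5)Y = 1/s + (s - 1).
Isolate Y and clear denominators.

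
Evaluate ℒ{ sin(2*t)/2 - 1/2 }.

1/(s^2 + 4) - 1/(2*s)

By linearity of the Laplace transform, transform each term separately.
(1/2)·[L{sin(2t)} = 2/(s^2 + 4)]; L{-1/2} = (-1/2)/s.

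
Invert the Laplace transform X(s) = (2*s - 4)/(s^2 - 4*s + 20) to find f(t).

f(t) = 2*exp(2*t)*cos(4*t)

Rewrite the denominator: s^2 - 4*s + 20 = (s - 2)^2 + 16.
The form in (s - 2) signals a first-shifting-theorem factor e^(2t).
Since L{cos(4t)} = s/(s^2 + 16), the inverse is e^(2*t)*cos(4*t), scaled by 2.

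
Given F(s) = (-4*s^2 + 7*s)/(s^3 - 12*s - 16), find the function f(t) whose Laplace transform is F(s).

Factor the denominator: s^3 - 12*s - 16 = (s - 4)*(s + 2)^2.
Partial fraction decomposition gives [-3/(s + 2)] + [5/(s + 2)^2] + [-1/(s - 4)].
Invert each term: -3/(s + 2) ↔ -3e^(-2t); 5/(s + 2)^2 ↔ 5t·e^(-2t); -1/(s - 4) ↔ -e^(4t).

f(t) = 5*t*exp(-2*t) - exp(4*t) - 3*exp(-2*t)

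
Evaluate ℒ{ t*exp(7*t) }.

L{e^(7t)} = 1/(s - 7).
Then apply L{t·g(t)} = -d/ds[H(s)] with H(s) = 1/(s - 7):
differentiating 1 time and applying the sign gives (s - 7)^(-2).

(s - 7)^(-2)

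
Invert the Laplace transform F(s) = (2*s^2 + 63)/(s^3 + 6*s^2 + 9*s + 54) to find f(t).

f(t) = 2*sin(3*t) - cos(3*t) + 3*exp(-6*t)

Factor the denominator: s^3 + 6*s^2 + 9*s + 54 = (s + 6)*(s^2 + 9).
Partial fraction decomposition gives [3/(s + 6)] + [-s/(s^2 + 9)] + [6/(s^2 + 9)].
Invert each term: 3/(s + 6) ↔ 3e^(-6t); -1·s/(s^2 + 9) ↔ -cos(3t); 2·3/(s^2 + 9) ↔ 2sin(3t).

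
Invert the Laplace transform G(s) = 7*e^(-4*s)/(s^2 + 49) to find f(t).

The factor e^(-4s) signals a time shift by c = 4 (second shifting theorem).
L{sin(7t)} = 7/(s^2 + 49), so L^-1{7/(s^2 + 49)} = sin(7*t).
Hence the inverse is u(t - 4) times that function evaluated at t - 4.

f(t) = Heaviside(t - 4)*(sin(7*t - 28))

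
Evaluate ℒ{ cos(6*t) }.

s/(s^2 + 36)

L{cos(6t)} = s/(s^2 + 36).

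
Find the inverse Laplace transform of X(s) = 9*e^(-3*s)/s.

The factor e^(-3s) signals a time shift by c = 3 (second shifting theorem).
L{9} = 9/s, so L^-1{9/s} = 9.
Hence the inverse is u(t - 3) times that function evaluated at t - 3.

Heaviside(t - 3)*(9)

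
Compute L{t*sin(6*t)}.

L{sin(6t)} = 6/(s^2 + 36).
Then apply L{t·g(t)} = -d/ds[H(s)] with H(s) = 6/(s^2 + 36):
differentiating 1 time and applying the sign gives 12*s/(s^2 + 36)^2.

12*s/(s^2 + 36)^2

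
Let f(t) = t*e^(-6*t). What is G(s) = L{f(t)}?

G(s) = (s + 6)^(-2)

L{e^(-6t)} = 1/(s + 6).
Then apply L{t·g(t)} = -d/ds[H(s)] with H(s) = 1/(s + 6):
differentiating 1 time and applying the sign gives (s + 6)^(-2).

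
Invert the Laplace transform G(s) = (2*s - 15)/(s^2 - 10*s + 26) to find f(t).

f(t) = -5*exp(5*t)*sin(t) + 2*exp(5*t)*cos(t)

Complete the square in the denominator: s^2 - 10*s + 26 = (s - 5)^2 + 1^2.
Split the numerator to match: 2*s - 15 = 2·(s - 5) - 5·1.
Invert each term: 2·(s - 5)/((s - 5)^2 + 1) ↔ 2e^(5t)cos(t); -5·1/((s - 5)^2 + 1) ↔ -5e^(5t)sin(t).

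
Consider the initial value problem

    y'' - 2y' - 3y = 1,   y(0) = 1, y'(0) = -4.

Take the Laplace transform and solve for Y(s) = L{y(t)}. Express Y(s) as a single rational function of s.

Y(s) = (s^2 - 6*s + 1)/(s^3 - 2*s^2 - 3*s)

Laplace-transform each side.
The derivative rules (L{y''} = s^2 Y - s·y(0) - y'(0) and L{y'} = sY - y(0), with y(0) = 1, y'(0) = -4) turn the left side into (s^2 - 2*s - 3)Y - (s - 6).
The right side is L{1} = 1/s.
So (s^2 - 2*s - 3)Y = 1/s + (s - 6).
Solve for Y(s) and write it as one ratio of polynomials.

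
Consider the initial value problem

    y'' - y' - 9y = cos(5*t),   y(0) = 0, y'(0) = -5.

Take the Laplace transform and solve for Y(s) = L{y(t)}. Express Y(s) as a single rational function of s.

Y(s) = (-5*s^2 + s - 125)/(s^4 - s^3 + 16*s^2 - 25*s - 225)

Take the Laplace transform of both sides.
Using L{y''} = s^2 Y - s·y(0) - y'(0) and L{y'} = sY - y(0), with y(0) = 0, y'(0) = -5, the left side becomes (s^2 - s - 9)Y - (-5).
The right side is L{cos(5*t)} = s/(s^2 + 25).
So (s^2 - s - 9)Y = s/(s^2 + 25) + (-5).
Isolate Y and clear denominators.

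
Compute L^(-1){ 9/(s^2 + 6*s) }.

3*exp(-3*t)*sinh(3*t)

Rewrite the denominator: s^2 + 6*s = (s + 3)^2 - 9.
The form in (s + 3) signals a first-shifting-theorem factor e^(-3t).
Since L{sinh(3t)} = 3/(s^2 - 9), the inverse is e^(-3*t)*sinh(3*t), scaled by 3.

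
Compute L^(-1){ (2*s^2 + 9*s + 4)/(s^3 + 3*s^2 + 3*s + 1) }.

-3*t^2*exp(-t)/2 + 5*t*exp(-t) + 2*exp(-t)

Factor the denominator: s^3 + 3*s^2 + 3*s + 1 = (s + 1)^3.
Partial fraction decomposition gives [2/(s + 1)] + [5/(s + 1)^2] + [-3/(s + 1)^3].
Invert each term: 2/(s + 1) ↔ 2e^(-t); 5/(s + 1)^2 ↔ 5t·e^(-t); -3/(s + 1)^3 ↔ (-3/2)t^2·e^(-t).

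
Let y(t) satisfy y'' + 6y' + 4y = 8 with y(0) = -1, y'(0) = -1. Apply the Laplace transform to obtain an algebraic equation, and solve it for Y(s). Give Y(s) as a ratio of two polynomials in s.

Laplace-transform each side.
Using L{y''} = s^2 Y - s·y(0) - y'(0) and L{y'} = sY - y(0), with y(0) = -1, y'(0) = -1, the left side becomes (s^2 + 6*s + 4)Y - (-s - 7).
The right side is L{8} = 8/s.
So (s^2 + 6*s + 4)Y = 8/s + (-s - 7).
Divide through and combine into a single rational function.

Y(s) = (-s^2 - 7*s + 8)/(s^3 + 6*s^2 + 4*s)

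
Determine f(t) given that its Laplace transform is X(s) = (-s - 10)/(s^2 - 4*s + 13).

Complete the square in the denominator: s^2 - 4*s + 13 = (s - 2)^2 + 3^2.
Split the numerator to match: -s - 10 = -1·(s - 2) - 4·3.
Invert each term: -1·(s - 2)/((s - 2)^2 + 9) ↔ -e^(2t)cos(3t); -4·3/((s - 2)^2 + 9) ↔ -4e^(2t)sin(3t).

f(t) = -4*exp(2*t)*sin(3*t) - exp(2*t)*cos(3*t)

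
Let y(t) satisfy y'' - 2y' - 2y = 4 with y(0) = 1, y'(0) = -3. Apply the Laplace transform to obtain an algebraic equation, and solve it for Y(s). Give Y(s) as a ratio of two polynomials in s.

Y(s) = (s^2 - 5*s + 4)/(s^3 - 2*s^2 - 2*s)

Laplace-transform each side.
With L{y''} = s^2 Y - s·y(0) - y'(0) and L{y'} = sY - y(0), with y(0) = 1, y'(0) = -3: the LHS transforms to (s^2 - 2*s - 2)Y - (s - 5).
The right side is L{4} = 4/s.
So (s^2 - 2*s - 2)Y = 4/s + (s - 5).
Divide through and combine into a single rational function.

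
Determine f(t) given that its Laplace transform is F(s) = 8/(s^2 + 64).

Since L{sin(8t)} = 8/(s^2 + 64), the inverse is sin(8*t).

f(t) = sin(8*t)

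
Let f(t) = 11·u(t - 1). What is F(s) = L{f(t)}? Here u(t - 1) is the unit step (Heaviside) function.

F(s) = 11*exp(-s)/s

By the second shifting theorem, L{u(t - c)·g(t - c)} = e^(-cs)·G(s) with c = 1 and G(s) = L{g(t)}.
L{11} = 11/s.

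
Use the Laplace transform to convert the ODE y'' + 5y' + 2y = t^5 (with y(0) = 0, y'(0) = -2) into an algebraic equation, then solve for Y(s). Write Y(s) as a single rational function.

Y(s) = (-2*s^6 + 120)/(s^8 + 5*s^7 + 2*s^6)

Transform both sides with L{·}.
Using L{y''} = s^2 Y - s·y(0) - y'(0) and L{y'} = sY - y(0), with y(0) = 0, y'(0) = -2, the left side becomes (s^2 + 5*s + 2)Y - (-2).
The right side is L{t^5} = 120/s^6.
So (s^2 + 5*s + 2)Y = 120/s^6 + (-2).
Divide through and combine into a single rational function.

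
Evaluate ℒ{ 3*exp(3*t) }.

L{3} = 3/s.
By the first shifting theorem, multiplying by e^(3t) replaces s with s - 3.

3/(s - 3)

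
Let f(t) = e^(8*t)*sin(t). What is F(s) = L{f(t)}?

F(s) = 1/((s - 8)^2 + 1)

L{sin(t)} = 1/(s^2 + 1).
By the first shifting theorem, multiplying by e^(8t) replaces s with s - 8.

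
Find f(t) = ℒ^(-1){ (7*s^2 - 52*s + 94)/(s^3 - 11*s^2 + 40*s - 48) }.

f(t) = -2*t*exp(4*t) + 6*exp(4*t) + exp(3*t)

Factor the denominator: s^3 - 11*s^2 + 40*s - 48 = (s - 4)^2*(s - 3).
Partial fraction decomposition gives [6/(s - 4)] + [-2/(s - 4)^2] + [1/(s - 3)].
Invert each term: 6/(s - 4) ↔ 6e^(4t); -2/(s - 4)^2 ↔ -2t·e^(4t); 1/(s - 3) ↔ e^(3t).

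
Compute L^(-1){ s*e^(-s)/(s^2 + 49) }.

Heaviside(t - 1)*(cos(7*t - 7))

The factor e^(-s) signals a time shift by c = 1 (second shifting theorem).
L{cos(7t)} = s/(s^2 + 49), so L^-1{s/(s^2 + 49)} = cos(7*t).
Hence the inverse is u(t - 1) times that function evaluated at t - 1.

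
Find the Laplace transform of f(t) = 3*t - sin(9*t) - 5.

By linearity of the Laplace transform, transform each term separately.
(3)·[L{t} = 1!/s^2 = 1/s^2]; L{-5} = -5/s; (-1)·[L{sin(9t)} = 9/(s^2 + 81)].

-9/(s^2 + 81) - 5/s + 3/s^2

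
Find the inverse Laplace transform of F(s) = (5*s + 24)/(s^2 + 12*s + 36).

-6*t*exp(-6*t) + 5*exp(-6*t)

Factor the denominator: s^2 + 12*s + 36 = (s + 6)^2.
Partial fraction decomposition gives [5/(s + 6)] + [-6/(s + 6)^2].
Invert each term: 5/(s + 6) ↔ 5e^(-6t); -6/(s + 6)^2 ↔ -6t·e^(-6t).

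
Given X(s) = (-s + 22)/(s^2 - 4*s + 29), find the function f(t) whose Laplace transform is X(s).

Complete the square in the denominator: s^2 - 4*s + 29 = (s - 2)^2 + 5^2.
Split the numerator to match: -s + 22 = -1·(s - 2) + 4·5.
Invert each term: -1·(s - 2)/((s - 2)^2 + 25) ↔ -e^(2t)cos(5t); 4·5/((s - 2)^2 + 25) ↔ 4e^(2t)sin(5t).

f(t) = 4*exp(2*t)*sin(5*t) - exp(2*t)*cos(5*t)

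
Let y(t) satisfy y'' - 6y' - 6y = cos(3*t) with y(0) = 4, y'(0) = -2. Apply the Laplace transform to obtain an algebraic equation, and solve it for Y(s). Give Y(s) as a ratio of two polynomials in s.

Take the Laplace transform of both sides.
The derivative rules (L{y''} = s^2 Y - s·y(0) - y'(0) and L{y'} = sY - y(0), with y(0) = 4, y'(0) = -2) turn the left side into (s^2 - 6*s - 6)Y - (4*s - 26).
The right side is L{cos(3*t)} = s/(s^2 + 9).
So (s^2 - 6*s - 6)Y = s/(s^2 + 9) + (4*s - 26).
Solve for Y(s) and write it as one ratio of polynomials.

Y(s) = (4*s^3 - 26*s^2 + 37*s - 234)/(s^4 - 6*s^3 + 3*s^2 - 54*s - 54)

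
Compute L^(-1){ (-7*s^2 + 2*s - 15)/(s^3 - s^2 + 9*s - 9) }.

-2*exp(t) - sin(3*t) - 5*cos(3*t)

Factor the denominator: s^3 - s^2 + 9*s - 9 = (s - 1)*(s^2 + 9).
Partial fraction decomposition gives [-2/(s - 1)] + [-5*s/(s^2 + 9)] + [-3/(s^2 + 9)].
Invert each term: -2/(s - 1) ↔ -2e^(t); -5·s/(s^2 + 9) ↔ -5cos(3t); -1·3/(s^2 + 9) ↔ -sin(3t).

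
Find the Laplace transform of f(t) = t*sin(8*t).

16*s/(s^2 + 64)^2

L{sin(8t)} = 8/(s^2 + 64).
Then apply L{t·g(t)} = -d/ds[G(s)] with G(s) = 8/(s^2 + 64):
differentiating 1 time and applying the sign gives 16*s/(s^2 + 64)^2.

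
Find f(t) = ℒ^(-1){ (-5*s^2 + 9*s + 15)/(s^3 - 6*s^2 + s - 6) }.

f(t) = -3*exp(6*t) - 3*sin(t) - 2*cos(t)

Factor the denominator: s^3 - 6*s^2 + s - 6 = (s - 6)*(s^2 + 1).
Partial fraction decomposition gives [-3/(s - 6)] + [-2*s/(s^2 + 1)] + [-3/(s^2 + 1)].
Invert each term: -3/(s - 6) ↔ -3e^(6t); -2·s/(s^2 + 1) ↔ -2cos(t); -3·1/(s^2 + 1) ↔ -3sin(t).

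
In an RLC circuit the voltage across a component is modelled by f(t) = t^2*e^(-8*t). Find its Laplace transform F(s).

L{e^(-8t)} = 1/(s + 8).
Then apply L{t^2·g(t)} = (-1)^2 d^2/ds^2[G(s)] with G(s) = 1/(s + 8):
differentiating 2 times and applying the sign gives 2/(s + 8)^3.

F(s) = 2/(s + 8)^3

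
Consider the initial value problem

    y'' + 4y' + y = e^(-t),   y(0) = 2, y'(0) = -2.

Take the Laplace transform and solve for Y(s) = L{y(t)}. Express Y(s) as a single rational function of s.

Y(s) = (2*s^2 + 8*s + 7)/(s^3 + 5*s^2 + 5*s + 1)

Apply the Laplace transform to the equation.
The derivative rules (L{y''} = s^2 Y - s·y(0) - y'(0) and L{y'} = sY - y(0), with y(0) = 2, y'(0) = -2) turn the left side into (s^2 + 4*s + 1)Y - (2*s + 6).
The right side is L{e^(-t)} = 1/(s + 1).
So (s^2 + 4*s + 1)Y = 1/(s + 1) + (2*s + 6).
Solve for Y(s) and write it as one ratio of polynomials.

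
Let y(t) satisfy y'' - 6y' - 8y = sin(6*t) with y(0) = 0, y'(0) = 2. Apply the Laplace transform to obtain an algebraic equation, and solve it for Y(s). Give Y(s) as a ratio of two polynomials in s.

Apply the Laplace transform to the equation.
The derivative rules (L{y''} = s^2 Y - s·y(0) - y'(0) and L{y'} = sY - y(0), with y(0) = 0, y'(0) = 2) turn the left side into (s^2 - 6*s - 8)Y - (2).
The right side is L{sin(6*t)} = 6/(s^2 + 36).
So (s^2 - 6*s - 8)Y = 6/(s^2 + 36) + (2).
Solve for Y(s) and write it as one ratio of polynomials.

Y(s) = (2*s^2 + 78)/(s^4 - 6*s^3 + 28*s^2 - 216*s - 288)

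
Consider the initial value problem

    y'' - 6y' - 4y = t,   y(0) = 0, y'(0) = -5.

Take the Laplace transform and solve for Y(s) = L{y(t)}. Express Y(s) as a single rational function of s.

Laplace-transform each side.
Using L{y''} = s^2 Y - s·y(0) - y'(0) and L{y'} = sY - y(0), with y(0) = 0, y'(0) = -5, the left side becomes (s^2 - 6*s - 4)Y - (-5).
The right side is L{t} = s^(-2).
So (s^2 - 6*s - 4)Y = s^(-2) + (-5).
Divide through and combine into a single rational function.

Y(s) = (-5*s^2 + 1)/(s^4 - 6*s^3 - 4*s^2)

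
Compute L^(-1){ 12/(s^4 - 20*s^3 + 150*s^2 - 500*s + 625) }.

2*t^3*exp(5*t)

Rewrite the denominator: s^4 - 20*s^3 + 150*s^2 - 500*s + 625 = (s - 5)^4.
The form in (s - 5) signals a first-shifting-theorem factor e^(5t).
Since L{t^3} = 3!/s^4 = 6/s^4, the inverse is t^3*e^(5*t), scaled by 2.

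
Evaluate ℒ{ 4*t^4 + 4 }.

4/s + 96/s^5

The transform is linear, so treat each term independently.
L{4} = 4/s; (4)·[L{t^4} = 4!/s^5 = 24/s^5].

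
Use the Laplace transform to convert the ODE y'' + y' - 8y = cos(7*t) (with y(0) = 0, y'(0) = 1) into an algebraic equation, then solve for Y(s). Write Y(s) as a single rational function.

Y(s) = (s^2 + s + 49)/(s^4 + s^3 + 41*s^2 + 49*s - 392)

Take the Laplace transform of both sides.
Using L{y''} = s^2 Y - s·y(0) - y'(0) and L{y'} = sY - y(0), with y(0) = 0, y'(0) = 1, the left side becomes (s^2 + s - 8)Y - (1).
The right side is L{cos(7*t)} = s/(s^2 + 49).
So (s^2 + s - 8)Y = s/(s^2 + 49) + (1).
Solve for Y(s) and write it as one ratio of polynomials.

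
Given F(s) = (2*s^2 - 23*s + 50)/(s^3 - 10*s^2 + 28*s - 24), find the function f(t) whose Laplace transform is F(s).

f(t) = -3*t*exp(2*t) - exp(6*t) + 3*exp(2*t)

Factor the denominator: s^3 - 10*s^2 + 28*s - 24 = (s - 6)*(s - 2)^2.
Partial fraction decomposition gives [3/(s - 2)] + [-3/(s - 2)^2] + [-1/(s - 6)].
Invert each term: 3/(s - 2) ↔ 3e^(2t); -3/(s - 2)^2 ↔ -3t·e^(2t); -1/(s - 6) ↔ -e^(6t).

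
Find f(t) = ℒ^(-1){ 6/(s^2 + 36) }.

f(t) = sin(6*t)

Since L{sin(6t)} = 6/(s^2 + 36), the inverse is sin(6*t).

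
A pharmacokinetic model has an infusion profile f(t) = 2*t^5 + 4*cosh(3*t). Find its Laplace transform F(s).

F(s) = 4*s/(s^2 - 9) + 240/s^6

The transform is linear, so treat each term independently.
(4)·[L{cosh(3t)} = s/(s^2 - 9)]; (2)·[L{t^5} = 5!/s^6 = 120/s^6].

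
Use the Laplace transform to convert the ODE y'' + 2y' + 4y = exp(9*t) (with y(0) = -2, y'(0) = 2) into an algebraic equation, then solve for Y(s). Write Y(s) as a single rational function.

Take the Laplace transform of both sides.
Using L{y''} = s^2 Y - s·y(0) - y'(0) and L{y'} = sY - y(0), with y(0) = -2, y'(0) = 2, the left side becomes (s^2 + 2*s + 4)Y - (-2*s - 2).
The right side is L{exp(9*t)} = 1/(s - 9).
So (s^2 + 2*s + 4)Y = 1/(s - 9) + (-2*s - 2).
Isolate Y and clear denominators.

Y(s) = (-2*s^2 + 16*s + 19)/(s^3 - 7*s^2 - 14*s - 36)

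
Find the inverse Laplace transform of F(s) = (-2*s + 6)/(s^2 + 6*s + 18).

Complete the square in the denominator: s^2 + 6*s + 18 = (s + 3)^2 + 3^2.
Split the numerator to match: -2*s + 6 = -2·(s + 3) + 4·3.
Invert each term: -2·(s + 3)/((s + 3)^2 + 9) ↔ -2e^(-3t)cos(3t); 4·3/((s + 3)^2 + 9) ↔ 4e^(-3t)sin(3t).

4*exp(-3*t)*sin(3*t) - 2*exp(-3*t)*cos(3*t)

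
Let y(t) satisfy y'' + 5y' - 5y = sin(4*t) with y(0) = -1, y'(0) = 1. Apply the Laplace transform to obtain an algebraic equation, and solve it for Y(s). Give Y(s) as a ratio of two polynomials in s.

Apply the Laplace transform to the equation.
With L{y''} = s^2 Y - s·y(0) - y'(0) and L{y'} = sY - y(0), with y(0) = -1, y'(0) = 1: the LHS transforms to (s^2 + 5*s - 5)Y - (-s - 4).
The right side is L{sin(4*t)} = 4/(s^2 + 16).
So (s^2 + 5*s - 5)Y = 4/(s^2 + 16) + (-s - 4).
Solve for Y(s) and write it as one ratio of polynomials.

Y(s) = (-s^3 - 4*s^2 - 16*s - 60)/(s^4 + 5*s^3 + 11*s^2 + 80*s - 80)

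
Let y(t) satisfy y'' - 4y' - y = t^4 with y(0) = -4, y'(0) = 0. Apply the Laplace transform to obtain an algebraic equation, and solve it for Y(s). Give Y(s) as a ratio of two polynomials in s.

Take the Laplace transform of both sides.
Using L{y''} = s^2 Y - s·y(0) - y'(0) and L{y'} = sY - y(0), with y(0) = -4, y'(0) = 0, the left side becomes (s^2 - 4*s - 1)Y - (-4*s + 16).
The right side is L{t^4} = 24/s^5.
So (s^2 - 4*s - 1)Y = 24/s^5 + (-4*s + 16).
Isolate Y and clear denominators.

Y(s) = (-4*s^6 + 16*s^5 + 24)/(s^7 - 4*s^6 - s^5)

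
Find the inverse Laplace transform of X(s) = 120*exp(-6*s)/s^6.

Heaviside(t - 6)*((t - 6)^5)

The factor e^(-6s) signals a time shift by c = 6 (second shifting theorem).
L{t^5} = 5!/s^6 = 120/s^6, so L^-1{120/s^6} = t^5.
Hence the inverse is u(t - 6) times that function evaluated at t - 6.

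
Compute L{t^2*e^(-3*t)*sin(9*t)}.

L{sin(9t)} = 9/(s^2 + 81).
Multiplying by e^(-3t) shifts s → s + 3, so L{e^(-3*t)*sin(9*t)} = 9/((s + 3)^2 + 81).
Then apply L{t^2·g(t)} = (-1)^2 d^2/ds^2[G(s)] with G(s) = 9/((s + 3)^2 + 81):
differentiating 2 times and applying the sign gives 54*(s^2 + 6*s - 18)/(s^2 + 6*s + 90)^3.

54*(s^2 + 6*s - 18)/(s^2 + 6*s + 90)^3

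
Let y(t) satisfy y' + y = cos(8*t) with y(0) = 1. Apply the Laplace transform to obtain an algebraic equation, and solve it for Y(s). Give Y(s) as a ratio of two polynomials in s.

Transform both sides with L{·}.
The derivative rules (L{y'} = sY - y(0) = sY - 1) turn the left side into (s + 1)Y - (1).
The right side is L{cos(8*t)} = s/(s^2 + 64).
So (s + 1)Y = s/(s^2 + 64) + (1).
Isolate Y and clear denominators.

Y(s) = (s^2 + s + 64)/(s^3 + s^2 + 64*s + 64)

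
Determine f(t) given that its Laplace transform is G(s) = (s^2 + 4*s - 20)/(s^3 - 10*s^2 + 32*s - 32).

f(t) = 6*t*exp(4*t) + 3*exp(4*t) - 2*exp(2*t)

Factor the denominator: s^3 - 10*s^2 + 32*s - 32 = (s - 4)^2*(s - 2).
Partial fraction decomposition gives [3/(s - 4)] + [6/(s - 4)^2] + [-2/(s - 2)].
Invert each term: 3/(s - 4) ↔ 3e^(4t); 6/(s - 4)^2 ↔ 6t·e^(4t); -2/(s - 2) ↔ -2e^(2t).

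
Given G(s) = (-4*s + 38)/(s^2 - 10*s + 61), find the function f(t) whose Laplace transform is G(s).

f(t) = 3*exp(5*t)*sin(6*t) - 4*exp(5*t)*cos(6*t)

Complete the square in the denominator: s^2 - 10*s + 61 = (s - 5)^2 + 6^2.
Split the numerator to match: -4*s + 38 = -4·(s - 5) + 3·6.
Invert each term: -4·(s - 5)/((s - 5)^2 + 36) ↔ -4e^(5t)cos(6t); 3·6/((s - 5)^2 + 36) ↔ 3e^(5t)sin(6t).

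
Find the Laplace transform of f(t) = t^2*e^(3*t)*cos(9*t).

2*(s - 3)*(s^2 - 6*s - 234)/(s^2 - 6*s + 90)^3

L{cos(9t)} = s/(s^2 + 81).
Multiplying by e^(3t) shifts s → s - 3, so L{e^(3*t)*cos(9*t)} = (s - 3)/((s - 3)^2 + 81).
Then apply L{t^2·g(t)} = (-1)^2 d^2/ds^2[G(s)] with G(s) = (s - 3)/((s - 3)^2 + 81):
differentiating 2 times and applying the sign gives 2*(s - 3)*(s^2 - 6*s - 234)/(s^2 - 6*s + 90)^3.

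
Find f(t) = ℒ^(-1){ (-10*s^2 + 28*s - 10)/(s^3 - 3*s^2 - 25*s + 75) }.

Factor the denominator: s^3 - 3*s^2 - 25*s + 75 = (s - 5)*(s - 3)*(s + 5).
Partial fraction decomposition gives [1/(s - 3)] + [-5/(s + 5)] + [-6/(s - 5)].
Invert each term: 1/(s - 3) ↔ e^(3t); -5/(s + 5) ↔ -5e^(-5t); -6/(s - 5) ↔ -6e^(5t).

f(t) = -6*exp(5*t) + exp(3*t) - 5*exp(-5*t)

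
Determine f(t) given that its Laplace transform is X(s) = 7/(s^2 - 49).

f(t) = sinh(7*t)

Since L{sinh(7t)} = 7/(s^2 - 49), the inverse is sinh(7*t).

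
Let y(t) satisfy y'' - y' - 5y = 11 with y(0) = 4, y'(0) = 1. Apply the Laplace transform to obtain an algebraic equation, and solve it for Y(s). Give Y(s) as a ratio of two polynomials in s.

Y(s) = (4*s^2 - 3*s + 11)/(s^3 - s^2 - 5*s)

Laplace-transform each side.
Using L{y''} = s^2 Y - s·y(0) - y'(0) and L{y'} = sY - y(0), with y(0) = 4, y'(0) = 1, the left side becomes (s^2 - s - 5)Y - (4*s - 3).
The right side is L{11} = 11/s.
So (s^2 - s - 5)Y = 11/s + (4*s - 3).
Isolate Y and clear denominators.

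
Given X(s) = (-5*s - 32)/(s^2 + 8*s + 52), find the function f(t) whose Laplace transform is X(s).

f(t) = -2*exp(-4*t)*sin(6*t) - 5*exp(-4*t)*cos(6*t)

Complete the square in the denominator: s^2 + 8*s + 52 = (s + 4)^2 + 6^2.
Split the numerator to match: -5*s - 32 = -5·(s + 4) - 2·6.
Invert each term: -5·(s + 4)/((s + 4)^2 + 36) ↔ -5e^(-4t)cos(6t); -2·6/((s + 4)^2 + 36) ↔ -2e^(-4t)sin(6t).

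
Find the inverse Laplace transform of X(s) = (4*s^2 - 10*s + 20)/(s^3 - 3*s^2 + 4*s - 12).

2*exp(3*t) - 2*sin(2*t) + 2*cos(2*t)

Factor the denominator: s^3 - 3*s^2 + 4*s - 12 = (s - 3)*(s^2 + 4).
Partial fraction decomposition gives [2/(s - 3)] + [2*s/(s^2 + 4)] + [-4/(s^2 + 4)].
Invert each term: 2/(s - 3) ↔ 2e^(3t); 2·s/(s^2 + 4) ↔ 2cos(2t); -2·2/(s^2 + 4) ↔ -2sin(2t).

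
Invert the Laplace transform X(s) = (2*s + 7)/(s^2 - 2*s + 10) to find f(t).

f(t) = 3*exp(t)*sin(3*t) + 2*exp(t)*cos(3*t)

Complete the square in the denominator: s^2 - 2*s + 10 = (s - 1)^2 + 3^2.
Split the numerator to match: 2*s + 7 = 2·(s - 1) + 3·3.
Invert each term: 2·(s - 1)/((s - 1)^2 + 9) ↔ 2e^(t)cos(3t); 3·3/((s - 1)^2 + 9) ↔ 3e^(t)sin(3t).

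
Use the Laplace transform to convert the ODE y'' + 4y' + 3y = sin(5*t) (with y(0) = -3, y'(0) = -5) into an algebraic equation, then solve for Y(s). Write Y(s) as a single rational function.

Y(s) = (-3*s^3 - 17*s^2 - 75*s - 420)/(s^4 + 4*s^3 + 28*s^2 + 100*s + 75)

Laplace-transform each side.
With L{y''} = s^2 Y - s·y(0) - y'(0) and L{y'} = sY - y(0), with y(0) = -3, y'(0) = -5: the LHS transforms to (s^2 + 4*s + 3)Y - (-3*s - 17).
The right side is L{sin(5*t)} = 5/(s^2 + 25).
So (s^2 + 4*s + 3)Y = 5/(s^2 + 25) + (-3*s - 17).
Isolate Y and clear denominators.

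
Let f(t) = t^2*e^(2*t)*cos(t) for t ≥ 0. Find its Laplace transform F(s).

F(s) = 2*(s - 2)*(s^2 - 4*s + 1)/(s^2 - 4*s + 5)^3

L{cos(t)} = s/(s^2 + 1).
Multiplying by e^(2t) shifts s → s - 2, so L{e^(2*t)*cos(t)} = (s - 2)/((s - 2)^2 + 1).
Then apply L{t^2·g(t)} = (-1)^2 d^2/ds^2[G(s)] with G(s) = (s - 2)/((s - 2)^2 + 1):
differentiating 2 times and applying the sign gives 2*(s - 2)*(s^2 - 4*s + 1)/(s^2 - 4*s + 5)^3.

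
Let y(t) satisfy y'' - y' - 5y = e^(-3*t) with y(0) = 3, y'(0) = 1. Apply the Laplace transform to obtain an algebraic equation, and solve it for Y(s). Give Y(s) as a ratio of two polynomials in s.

Laplace-transform each side.
The derivative rules (L{y''} = s^2 Y - s·y(0) - y'(0) and L{y'} = sY - y(0), with y(0) = 3, y'(0) = 1) turn the left side into (s^2 - s - 5)Y - (3*s - 2).
The right side is L{e^(-3*t)} = 1/(s + 3).
So (s^2 - s - 5)Y = 1/(s + 3) + (3*s - 2).
Solve for Y(s) and write it as one ratio of polynomials.

Y(s) = (3*s^2 + 7*s - 5)/(s^3 + 2*s^2 - 8*s - 15)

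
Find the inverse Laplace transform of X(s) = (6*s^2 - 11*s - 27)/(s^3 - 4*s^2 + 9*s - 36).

exp(4*t) + 3*sin(3*t) + 5*cos(3*t)

Factor the denominator: s^3 - 4*s^2 + 9*s - 36 = (s - 4)*(s^2 + 9).
Partial fraction decomposition gives [1/(s - 4)] + [5*s/(s^2 + 9)] + [9/(s^2 + 9)].
Invert each term: 1/(s - 4) ↔ e^(4t); 5·s/(s^2 + 9) ↔ 5cos(3t); 3·3/(s^2 + 9) ↔ 3sin(3t).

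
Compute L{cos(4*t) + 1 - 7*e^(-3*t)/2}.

Apply the Laplace transform termwise.
(-7/2)·[L{e^(-3t)} = 1/(s + 3)]; L{cos(4t)} = s/(s^2 + 16); L{1} = 1/s.

s/(s^2 + 16) - 7/(2*(s + 3)) + 1/s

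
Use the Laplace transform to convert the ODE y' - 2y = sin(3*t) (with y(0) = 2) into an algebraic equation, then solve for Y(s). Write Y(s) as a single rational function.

Apply the Laplace transform to the equation.
With L{y'} = sY - y(0) = sY - 2: the LHS transforms to (s - 2)Y - (2).
The right side is L{sin(3*t)} = 3/(s^2 + 9).
So (s - 2)Y = 3/(s^2 + 9) + (2).
Isolate Y and clear denominators.

Y(s) = (2*s^2 + 21)/(s^3 - 2*s^2 + 9*s - 18)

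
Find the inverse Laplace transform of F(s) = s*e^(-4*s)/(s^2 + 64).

Heaviside(t - 4)*(cos(8*t - 32))

The factor e^(-4s) signals a time shift by c = 4 (second shifting theorem).
L{cos(8t)} = s/(s^2 + 64), so L^-1{s/(s^2 + 64)} = cos(8*t).
Hence the inverse is u(t - 4) times that function evaluated at t - 4.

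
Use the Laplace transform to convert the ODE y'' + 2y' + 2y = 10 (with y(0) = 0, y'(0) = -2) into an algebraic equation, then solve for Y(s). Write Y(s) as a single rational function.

Apply the Laplace transform to the equation.
With L{y''} = s^2 Y - s·y(0) - y'(0) and L{y'} = sY - y(0), with y(0) = 0, y'(0) = -2: the LHS transforms to (s^2 + 2*s + 2)Y - (-2).
The right side is L{10} = 10/s.
So (s^2 + 2*s + 2)Y = 10/s + (-2).
Solve for Y(s) and write it as one ratio of polynomials.

Y(s) = (-2*s + 10)/(s^3 + 2*s^2 + 2*s)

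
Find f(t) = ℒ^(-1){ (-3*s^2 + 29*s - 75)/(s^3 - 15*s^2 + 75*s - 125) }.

Factor the denominator: s^3 - 15*s^2 + 75*s - 125 = (s - 5)^3.
Partial fraction decomposition gives [-3/(s - 5)] + [-1/(s - 5)^2] + [-5/(s - 5)^3].
Invert each term: -3/(s - 5) ↔ -3e^(5t); -1/(s - 5)^2 ↔ -t·e^(5t); -5/(s - 5)^3 ↔ (-5/2)t^2·e^(5t).

f(t) = -5*t^2*exp(5*t)/2 - t*exp(5*t) - 3*exp(5*t)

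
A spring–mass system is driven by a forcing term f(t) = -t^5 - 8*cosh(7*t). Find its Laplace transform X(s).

X(s) = -8*s/(s^2 - 49) - 120/s^6

By linearity of the Laplace transform, transform each term separately.
(-1)·[L{t^5} = 5!/s^6 = 120/s^6]; (-8)·[L{cosh(7t)} = s/(s^2 - 49)].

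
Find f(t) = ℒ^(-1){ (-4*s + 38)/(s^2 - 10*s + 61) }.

f(t) = 3*exp(5*t)*sin(6*t) - 4*exp(5*t)*cos(6*t)

Complete the square in the denominator: s^2 - 10*s + 61 = (s - 5)^2 + 6^2.
Split the numerator to match: -4*s + 38 = -4·(s - 5) + 3·6.
Invert each term: -4·(s - 5)/((s - 5)^2 + 36) ↔ -4e^(5t)cos(6t); 3·6/((s - 5)^2 + 36) ↔ 3e^(5t)sin(6t).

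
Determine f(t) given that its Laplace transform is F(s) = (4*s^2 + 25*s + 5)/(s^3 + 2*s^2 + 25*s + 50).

Factor the denominator: s^3 + 2*s^2 + 25*s + 50 = (s + 2)*(s^2 + 25).
Partial fraction decomposition gives [-1/(s + 2)] + [5*s/(s^2 + 25)] + [15/(s^2 + 25)].
Invert each term: -1/(s + 2) ↔ -e^(-2t); 5·s/(s^2 + 25) ↔ 5cos(5t); 3·5/(s^2 + 25) ↔ 3sin(5t).

f(t) = 3*sin(5*t) + 5*cos(5*t) - exp(-2*t)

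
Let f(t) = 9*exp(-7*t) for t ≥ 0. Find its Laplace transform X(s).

X(s) = 9/(s + 7)

L{9} = 9/s.
By the first shifting theorem, multiplying by e^(-7t) replaces s with s + 7.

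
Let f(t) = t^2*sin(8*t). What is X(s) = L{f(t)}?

L{sin(8t)} = 8/(s^2 + 64).
Then apply L{t^2·g(t)} = (-1)^2 d^2/ds^2[G(s)] with G(s) = 8/(s^2 + 64):
differentiating 2 times and applying the sign gives 16*(3*s^2 - 64)/(s^2 + 64)^3.

X(s) = 16*(3*s^2 - 64)/(s^2 + 64)^3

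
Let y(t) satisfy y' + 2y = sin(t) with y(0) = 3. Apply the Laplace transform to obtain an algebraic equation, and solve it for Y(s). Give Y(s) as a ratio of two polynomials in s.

Laplace-transform each side.
With L{y'} = sY - y(0) = sY - 3: the LHS transforms to (s + 2)Y - (3).
The right side is L{sin(t)} = 1/(s^2 + 1).
So (s + 2)Y = 1/(s^2 + 1) + (3).
Divide through and combine into a single rational function.

Y(s) = (3*s^2 + 4)/(s^3 + 2*s^2 + s + 2)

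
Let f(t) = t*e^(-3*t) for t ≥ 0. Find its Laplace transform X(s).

X(s) = (s + 3)^(-2)

L{e^(-3t)} = 1/(s + 3).
Then apply L{t·g(t)} = -d/ds[G(s)] with G(s) = 1/(s + 3):
differentiating 1 time and applying the sign gives (s + 3)^(-2).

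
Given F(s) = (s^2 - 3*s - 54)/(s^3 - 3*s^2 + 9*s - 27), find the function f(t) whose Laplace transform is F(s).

Factor the denominator: s^3 - 3*s^2 + 9*s - 27 = (s - 3)*(s^2 + 9).
Partial fraction decomposition gives [-3/(s - 3)] + [4*s/(s^2 + 9)] + [9/(s^2 + 9)].
Invert each term: -3/(s - 3) ↔ -3e^(3t); 4·s/(s^2 + 9) ↔ 4cos(3t); 3·3/(s^2 + 9) ↔ 3sin(3t).

f(t) = -3*exp(3*t) + 3*sin(3*t) + 4*cos(3*t)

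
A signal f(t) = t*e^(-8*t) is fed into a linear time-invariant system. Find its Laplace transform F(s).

L{t} = 1!/s^2 = 1/s^2.
By the first shifting theorem, multiplying by e^(-8t) replaces s with s + 8.

F(s) = (s + 8)^(-2)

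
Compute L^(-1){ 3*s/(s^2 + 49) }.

3*cos(7*t)

Since L{cos(7t)} = s/(s^2 + 49), the inverse is cos(7*t), scaled by 3.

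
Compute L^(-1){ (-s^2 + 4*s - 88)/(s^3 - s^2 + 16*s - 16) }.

-5*exp(t) + 2*sin(4*t) + 4*cos(4*t)

Factor the denominator: s^3 - s^2 + 16*s - 16 = (s - 1)*(s^2 + 16).
Partial fraction decomposition gives [-5/(s - 1)] + [4*s/(s^2 + 16)] + [8/(s^2 + 16)].
Invert each term: -5/(s - 1) ↔ -5e^(t); 4·s/(s^2 + 16) ↔ 4cos(4t); 2·4/(s^2 + 16) ↔ 2sin(4t).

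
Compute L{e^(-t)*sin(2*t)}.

2/((s + 1)^2 + 4)

L{sin(2t)} = 2/(s^2 + 4).
By the first shifting theorem, multiplying by e^(-t) replaces s with s + 1.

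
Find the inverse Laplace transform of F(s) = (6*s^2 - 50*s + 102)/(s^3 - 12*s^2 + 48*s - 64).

Factor the denominator: s^3 - 12*s^2 + 48*s - 64 = (s - 4)^3.
Partial fraction decomposition gives [6/(s - 4)] + [-2/(s - 4)^2] + [-2/(s - 4)^3].
Invert each term: 6/(s - 4) ↔ 6e^(4t); -2/(s - 4)^2 ↔ -2t·e^(4t); -2/(s - 4)^3 ↔ (-1)t^2·e^(4t).

-t^2*exp(4*t) - 2*t*exp(4*t) + 6*exp(4*t)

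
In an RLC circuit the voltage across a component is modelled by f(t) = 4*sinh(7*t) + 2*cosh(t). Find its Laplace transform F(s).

F(s) = 2*s/(s^2 - 1) + 28/(s^2 - 49)

By linearity of the Laplace transform, transform each term separately.
(4)·[L{sinh(7t)} = 7/(s^2 - 49)]; (2)·[L{cosh(t)} = s/(s^2 - 1)].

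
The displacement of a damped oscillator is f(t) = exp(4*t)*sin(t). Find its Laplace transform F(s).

F(s) = 1/((s - 4)^2 + 1)

L{sin(t)} = 1/(s^2 + 1).
By the first shifting theorem, multiplying by e^(4t) replaces s with s - 4.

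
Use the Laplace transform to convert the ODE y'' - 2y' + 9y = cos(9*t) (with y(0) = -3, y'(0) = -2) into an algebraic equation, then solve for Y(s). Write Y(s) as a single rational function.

Apply the Laplace transform to the equation.
The derivative rules (L{y''} = s^2 Y - s·y(0) - y'(0) and L{y'} = sY - y(0), with y(0) = -3, y'(0) = -2) turn the left side into (s^2 - 2*s + 9)Y - (-3*s + 4).
The right side is L{cos(9*t)} = s/(s^2 + 81).
So (s^2 - 2*s + 9)Y = s/(s^2 + 81) + (-3*s + 4).
Solve for Y(s) and write it as one ratio of polynomials.

Y(s) = (-3*s^3 + 4*s^2 - 242*s + 324)/(s^4 - 2*s^3 + 90*s^2 - 162*s + 729)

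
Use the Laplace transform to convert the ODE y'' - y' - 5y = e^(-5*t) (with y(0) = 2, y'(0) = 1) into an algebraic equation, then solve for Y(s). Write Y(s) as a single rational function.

Transform both sides with L{·}.
The derivative rules (L{y''} = s^2 Y - s·y(0) - y'(0) and L{y'} = sY - y(0), with y(0) = 2, y'(0) = 1) turn the left side into (s^2 - s - 5)Y - (2*s - 1).
The right side is L{e^(-5*t)} = 1/(s + 5).
So (s^2 - s - 5)Y = 1/(s + 5) + (2*s - 1).
Divide through and combine into a single rational function.

Y(s) = (2*s^2 + 9*s - 4)/(s^3 + 4*s^2 - 10*s - 25)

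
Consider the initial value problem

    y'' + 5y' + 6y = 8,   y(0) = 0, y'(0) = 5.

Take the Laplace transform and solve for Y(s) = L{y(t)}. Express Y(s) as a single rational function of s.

Y(s) = (5*s + 8)/(s^3 + 5*s^2 + 6*s)

Apply the Laplace transform to the equation.
The derivative rules (L{y''} = s^2 Y - s·y(0) - y'(0) and L{y'} = sY - y(0), with y(0) = 0, y'(0) = 5) turn the left side into (s^2 + 5*s + 6)Y - (5).
The right side is L{8} = 8/s.
So (s^2 + 5*s + 6)Y = 8/s + (5).
Solve for Y(s) and write it as one ratio of polynomials.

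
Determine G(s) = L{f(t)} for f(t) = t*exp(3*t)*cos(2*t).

L{cos(2t)} = s/(s^2 + 4).
Multiplying by e^(3t) shifts s → s - 3, so L{exp(3*t)*cos(2*t)} = (s - 3)/((s - 3)^2 + 4).
Then apply L{t·g(t)} = -d/ds[H(s)] with H(s) = (s - 3)/((s - 3)^2 + 4):
differentiating 1 time and applying the sign gives (s - 5)*(s - 1)/(s^2 - 6*s + 13)^2.

G(s) = (s - 5)*(s - 1)/(s^2 - 6*s + 13)^2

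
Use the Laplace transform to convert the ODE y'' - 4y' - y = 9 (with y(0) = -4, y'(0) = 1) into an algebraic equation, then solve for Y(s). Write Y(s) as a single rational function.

Y(s) = (-4*s^2 + 17*s + 9)/(s^3 - 4*s^2 - s)

Transform both sides with L{·}.
Using L{y''} = s^2 Y - s·y(0) - y'(0) and L{y'} = sY - y(0), with y(0) = -4, y'(0) = 1, the left side becomes (s^2 - 4*s - 1)Y - (-4*s + 17).
The right side is L{9} = 9/s.
So (s^2 - 4*s - 1)Y = 9/s + (-4*s + 17).
Isolate Y and clear denominators.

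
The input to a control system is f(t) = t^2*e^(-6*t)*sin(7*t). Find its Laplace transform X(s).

L{sin(7t)} = 7/(s^2 + 49).
Multiplying by e^(-6t) shifts s → s + 6, so L{e^(-6*t)*sin(7*t)} = 7/((s + 6)^2 + 49).
Then apply L{t^2·g(t)} = (-1)^2 d^2/ds^2[G(s)] with G(s) = 7/((s + 6)^2 + 49):
differentiating 2 times and applying the sign gives 14*(3*s^2 + 36*s + 59)/(s^2 + 12*s + 85)^3.

X(s) = 14*(3*s^2 + 36*s + 59)/(s^2 + 12*s + 85)^3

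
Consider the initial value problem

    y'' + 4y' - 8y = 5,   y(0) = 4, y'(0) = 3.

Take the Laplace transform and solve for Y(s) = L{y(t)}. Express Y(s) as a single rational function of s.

Y(s) = (4*s^2 + 19*s + 5)/(s^3 + 4*s^2 - 8*s)

Transform both sides with L{·}.
With L{y''} = s^2 Y - s·y(0) - y'(0) and L{y'} = sY - y(0), with y(0) = 4, y'(0) = 3: the LHS transforms to (s^2 + 4*s - 8)Y - (4*s + 19).
The right side is L{5} = 5/s.
So (s^2 + 4*s - 8)Y = 5/s + (4*s + 19).
Divide through and combine into a single rational function.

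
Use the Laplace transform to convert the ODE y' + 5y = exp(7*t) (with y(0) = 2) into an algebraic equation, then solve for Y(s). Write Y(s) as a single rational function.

Y(s) = (2*s - 13)/(s^2 - 2*s - 35)

Transform both sides with L{·}.
Using L{y'} = sY - y(0) = sY - 2, the left side becomes (s + 5)Y - (2).
The right side is L{exp(7*t)} = 1/(s - 7).
So (s + 5)Y = 1/(s - 7) + (2).
Isolate Y and clear denominators.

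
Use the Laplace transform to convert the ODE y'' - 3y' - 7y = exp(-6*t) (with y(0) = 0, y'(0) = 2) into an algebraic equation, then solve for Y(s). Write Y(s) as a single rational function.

Laplace-transform each side.
Using L{y''} = s^2 Y - s·y(0) - y'(0) and L{y'} = sY - y(0), with y(0) = 0, y'(0) = 2, the left side becomes (s^2 - 3*s - 7)Y - (2).
The right side is L{exp(-6*t)} = 1/(s + 6).
So (s^2 - 3*s - 7)Y = 1/(s + 6) + (2).
Isolate Y and clear denominators.

Y(s) = (2*s + 13)/(s^3 + 3*s^2 - 25*s - 42)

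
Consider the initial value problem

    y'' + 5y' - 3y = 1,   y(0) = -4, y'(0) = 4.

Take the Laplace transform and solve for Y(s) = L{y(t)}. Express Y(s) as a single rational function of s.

Transform both sides with L{·}.
With L{y''} = s^2 Y - s·y(0) - y'(0) and L{y'} = sY - y(0), with y(0) = -4, y'(0) = 4: the LHS transforms to (s^2 + 5*s - 3)Y - (-4*s - 16).
The right side is L{1} = 1/s.
So (s^2 + 5*s - 3)Y = 1/s + (-4*s - 16).
Isolate Y and clear denominators.

Y(s) = (-4*s^2 - 16*s + 1)/(s^3 + 5*s^2 - 3*s)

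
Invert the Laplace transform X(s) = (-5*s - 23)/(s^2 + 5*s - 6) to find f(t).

Factor the denominator: s^2 + 5*s - 6 = (s - 1)*(s + 6).
Partial fraction decomposition gives [-1/(s + 6)] + [-4/(s - 1)].
Invert each term: -1/(s + 6) ↔ -e^(-6t); -4/(s - 1) ↔ -4e^(t).

f(t) = -4*exp(t) - exp(-6*t)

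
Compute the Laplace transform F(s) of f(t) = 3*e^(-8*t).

F(s) = 3/(s + 8)

L{3} = 3/s.
By the first shifting theorem, multiplying by e^(-8t) replaces s with s + 8.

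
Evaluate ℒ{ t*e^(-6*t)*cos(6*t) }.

s*(s + 12)/(s^2 + 12*s + 72)^2

L{cos(6t)} = s/(s^2 + 36).
Multiplying by e^(-6t) shifts s → s + 6, so L{e^(-6*t)*cos(6*t)} = (s + 6)/((s + 6)^2 + 36).
Then apply L{t·g(t)} = -d/ds[G(s)] with G(s) = (s + 6)/((s + 6)^2 + 36):
differentiating 1 time and applying the sign gives s*(s + 12)/(s^2 + 12*s + 72)^2.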